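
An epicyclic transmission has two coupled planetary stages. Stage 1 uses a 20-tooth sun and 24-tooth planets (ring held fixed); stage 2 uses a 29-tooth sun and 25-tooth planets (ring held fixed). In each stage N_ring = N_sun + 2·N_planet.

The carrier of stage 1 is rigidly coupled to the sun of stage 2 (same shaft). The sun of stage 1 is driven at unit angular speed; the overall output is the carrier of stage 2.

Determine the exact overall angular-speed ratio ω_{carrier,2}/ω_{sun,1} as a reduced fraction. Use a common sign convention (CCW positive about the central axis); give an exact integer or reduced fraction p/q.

145/2376

Stage 1: N_ring = 20 + 2·24 = 68
Stage 1: 20(ω_s−ω_c) = −68(ω_r−ω_c),  ω_r=0, ω_s=1
Stage 1: 20(1−ω_c) = −68(0−ω_c)  ⇒  88ω_c = 20  ⇒  ω_c = 5/22
  ⇒ ω_c¹/ω_s¹ = 5/22
Stage 2: N_ring = 29 + 2·25 = 79
Stage 2: 29(ω_s−ω_c) = −79(ω_r−ω_c),  ω_r=0, ω_s=1
Stage 2: 29(1−ω_c) = −79(0−ω_c)  ⇒  108ω_c = 29  ⇒  ω_c = 29/108
  ⇒ ω_c²/ω_s² = 29/108
Coupling ω_s² = ω_c¹ ⇒ overall = 5/22 × 29/108 = 145/2376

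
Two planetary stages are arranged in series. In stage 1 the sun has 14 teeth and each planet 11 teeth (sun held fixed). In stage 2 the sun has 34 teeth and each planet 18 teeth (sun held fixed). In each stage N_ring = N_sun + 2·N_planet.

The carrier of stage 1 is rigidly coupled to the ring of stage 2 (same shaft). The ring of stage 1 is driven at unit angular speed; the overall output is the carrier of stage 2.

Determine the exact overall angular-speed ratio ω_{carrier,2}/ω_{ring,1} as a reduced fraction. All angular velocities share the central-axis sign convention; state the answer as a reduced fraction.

Stage 1: N_ring = 14 + 2·11 = 36
Stage 1: 14(ω_s−ω_c) = −36(ω_r−ω_c),  ω_s=0, ω_r=1
Stage 1: 14(0−ω_c) = −36(1−ω_c)  ⇒  50ω_c = 36  ⇒  ω_c = 18/25
  ⇒ ω_c¹/ω_r¹ = 18/25
Stage 2: N_ring = 34 + 2·18 = 70
Stage 2: 34(ω_s−ω_c) = −70(ω_r−ω_c),  ω_s=0, ω_r=1
Stage 2: 34(0−ω_c) = −70(1−ω_c)  ⇒  104ω_c = 70  ⇒  ω_c = 35/52
  ⇒ ω_c²/ω_r² = 35/52
Coupling ω_r² = ω_c¹ ⇒ overall = 18/25 × 35/52 = 63/130

63/130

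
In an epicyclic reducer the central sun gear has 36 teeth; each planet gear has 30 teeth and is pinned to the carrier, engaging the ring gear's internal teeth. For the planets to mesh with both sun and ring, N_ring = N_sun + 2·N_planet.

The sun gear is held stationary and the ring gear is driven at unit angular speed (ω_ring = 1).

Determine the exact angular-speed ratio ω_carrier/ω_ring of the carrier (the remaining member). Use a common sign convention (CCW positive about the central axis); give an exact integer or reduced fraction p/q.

N_ring = 36 + 2·30 = 96
36(ω_s−ω_c) = −96(ω_r−ω_c),  ω_s=0, ω_r=1
36(0−ω_c) = −96(1−ω_c)  ⇒  132ω_c = 96  ⇒  ω_c = 8/11
ω_c/ω_r = 8/11

8/11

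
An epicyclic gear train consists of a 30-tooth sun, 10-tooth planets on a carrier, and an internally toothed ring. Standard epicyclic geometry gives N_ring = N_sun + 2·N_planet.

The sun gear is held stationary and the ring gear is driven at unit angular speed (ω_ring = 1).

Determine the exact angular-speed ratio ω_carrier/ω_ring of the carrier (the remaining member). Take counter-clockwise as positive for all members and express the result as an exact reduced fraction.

N_ring = 30 + 2·10 = 50
30(ω_s−ω_c) = −50(ω_r−ω_c),  ω_s=0, ω_r=1
30(0−ω_c) = −50(1−ω_c)  ⇒  80ω_c = 50  ⇒  ω_c = 5/8
ω_c/ω_r = 5/8

5/8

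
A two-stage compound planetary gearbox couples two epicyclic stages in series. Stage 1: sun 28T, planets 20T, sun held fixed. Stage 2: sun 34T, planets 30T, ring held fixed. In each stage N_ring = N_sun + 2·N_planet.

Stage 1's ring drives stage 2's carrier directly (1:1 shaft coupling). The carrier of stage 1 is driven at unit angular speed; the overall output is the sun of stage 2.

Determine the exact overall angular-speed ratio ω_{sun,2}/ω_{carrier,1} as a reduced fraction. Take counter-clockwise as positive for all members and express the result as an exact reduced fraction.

1536/289

Stage 1: N_ring = 28 + 2·20 = 68
Stage 1: 28(ω_s−ω_c) = −68(ω_r−ω_c),  ω_s=0, ω_c=1
Stage 1: ω_r = 1 − (28/68)(0−1) = 24/17
  ⇒ ω_r¹/ω_c¹ = 24/17
Stage 2: N_ring = 34 + 2·30 = 94
Stage 2: 34(ω_s−ω_c) = −94(ω_r−ω_c),  ω_r=0, ω_c=1
Stage 2: ω_s = 1 − (94/34)(0−1) = 64/17
  ⇒ ω_s²/ω_c² = 64/17
Coupling ω_c² = ω_r¹ ⇒ overall = 24/17 × 64/17 = 1536/289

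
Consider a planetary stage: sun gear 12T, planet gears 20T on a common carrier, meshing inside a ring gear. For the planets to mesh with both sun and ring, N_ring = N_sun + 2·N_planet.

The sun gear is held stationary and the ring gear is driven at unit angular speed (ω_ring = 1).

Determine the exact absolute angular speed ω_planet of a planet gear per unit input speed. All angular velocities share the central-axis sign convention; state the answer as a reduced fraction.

N_ring = 12 + 2·20 = 52
12(ω_s−ω_c) = −52(ω_r−ω_c),  ω_s=0, ω_r=1
12(0−ω_c) = −52(1−ω_c)  ⇒  64ω_c = 52  ⇒  ω_c = 13/16
sun–planet: 12·(0−13/16) = −20·(ω_p−ω_c)  ⇒  ω_p−ω_c = −(12/20)·(-13/16) = 39/80
ω_p = 13/16 + 39/80 = 13/10

13/10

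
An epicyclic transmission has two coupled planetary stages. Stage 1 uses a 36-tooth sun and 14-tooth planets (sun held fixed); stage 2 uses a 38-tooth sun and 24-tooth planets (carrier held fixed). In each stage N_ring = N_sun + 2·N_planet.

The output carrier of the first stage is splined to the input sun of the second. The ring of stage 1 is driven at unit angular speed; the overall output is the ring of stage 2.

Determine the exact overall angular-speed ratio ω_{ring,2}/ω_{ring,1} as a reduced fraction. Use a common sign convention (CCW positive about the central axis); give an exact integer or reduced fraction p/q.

Stage 1: N_ring = 36 + 2·14 = 64
Stage 1: 36(ω_s−ω_c) = −64(ω_r−ω_c),  ω_s=0, ω_r=1
Stage 1: 36(0−ω_c) = −64(1−ω_c)  ⇒  100ω_c = 64  ⇒  ω_c = 16/25
  ⇒ ω_c¹/ω_r¹ = 16/25
Stage 2: N_ring = 38 + 2·24 = 86
Stage 2: 38(ω_s−ω_c) = −86(ω_r−ω_c),  ω_c=0, ω_s=1
Stage 2: ω_r = 0 − (38/86)(1−0) = -19/43
  ⇒ ω_r²/ω_s² = -19/43
Coupling ω_s² = ω_c¹ ⇒ overall = 16/25 × -19/43 = -304/1075

-304/1075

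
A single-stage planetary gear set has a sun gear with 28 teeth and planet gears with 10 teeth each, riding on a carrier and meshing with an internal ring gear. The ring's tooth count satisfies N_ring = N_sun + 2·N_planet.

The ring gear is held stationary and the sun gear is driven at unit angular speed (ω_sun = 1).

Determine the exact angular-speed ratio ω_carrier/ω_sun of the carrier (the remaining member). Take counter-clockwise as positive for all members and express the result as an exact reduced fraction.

7/19

N_ring = 28 + 2·10 = 48
28(ω_s−ω_c) = −48(ω_r−ω_c),  ω_r=0, ω_s=1
28(1−ω_c) = −48(0−ω_c)  ⇒  76ω_c = 28  ⇒  ω_c = 7/19
ω_c/ω_s = 7/19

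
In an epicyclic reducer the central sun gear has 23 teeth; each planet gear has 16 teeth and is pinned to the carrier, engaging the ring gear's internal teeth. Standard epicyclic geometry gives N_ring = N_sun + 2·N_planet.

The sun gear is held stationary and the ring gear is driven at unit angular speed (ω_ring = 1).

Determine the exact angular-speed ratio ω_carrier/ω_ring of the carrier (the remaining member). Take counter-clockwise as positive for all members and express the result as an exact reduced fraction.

N_ring = 23 + 2·16 = 55
23(ω_s−ω_c) = −55(ω_r−ω_c),  ω_s=0, ω_r=1
23(0−ω_c) = −55(1−ω_c)  ⇒  78ω_c = 55  ⇒  ω_c = 55/78
ω_c/ω_r = 55/78

55/78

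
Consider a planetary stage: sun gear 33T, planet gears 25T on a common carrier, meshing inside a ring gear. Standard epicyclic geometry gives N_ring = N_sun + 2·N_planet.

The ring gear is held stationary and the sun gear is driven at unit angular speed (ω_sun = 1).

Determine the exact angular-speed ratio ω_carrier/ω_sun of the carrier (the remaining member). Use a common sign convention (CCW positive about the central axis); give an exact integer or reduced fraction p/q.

N_ring = 33 + 2·25 = 83
33(ω_s−ω_c) = −83(ω_r−ω_c),  ω_r=0, ω_s=1
33(1−ω_c) = −83(0−ω_c)  ⇒  116ω_c = 33  ⇒  ω_c = 33/116
ω_c/ω_s = 33/116

33/116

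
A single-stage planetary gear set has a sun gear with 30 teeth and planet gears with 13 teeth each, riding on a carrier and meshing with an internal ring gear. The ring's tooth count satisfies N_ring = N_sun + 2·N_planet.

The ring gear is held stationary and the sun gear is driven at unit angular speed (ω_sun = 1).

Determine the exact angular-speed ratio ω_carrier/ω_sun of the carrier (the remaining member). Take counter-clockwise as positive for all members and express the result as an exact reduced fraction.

N_ring = 30 + 2·13 = 56
30(ω_s−ω_c) = −56(ω_r−ω_c),  ω_r=0, ω_s=1
30(1−ω_c) = −56(0−ω_c)  ⇒  86ω_c = 30  ⇒  ω_c = 15/43
ω_c/ω_s = 15/43

15/43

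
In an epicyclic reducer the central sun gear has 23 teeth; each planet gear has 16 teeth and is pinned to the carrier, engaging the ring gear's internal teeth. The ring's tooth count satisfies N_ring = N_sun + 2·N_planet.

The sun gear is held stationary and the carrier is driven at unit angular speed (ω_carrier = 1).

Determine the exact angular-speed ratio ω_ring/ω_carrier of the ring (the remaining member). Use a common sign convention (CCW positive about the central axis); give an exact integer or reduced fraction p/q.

N_ring = 23 + 2·16 = 55
23(ω_s−ω_c) = −55(ω_r−ω_c),  ω_s=0, ω_c=1
ω_r = 1 − (23/55)(0−1) = 78/55
ω_r/ω_c = 78/55

78/55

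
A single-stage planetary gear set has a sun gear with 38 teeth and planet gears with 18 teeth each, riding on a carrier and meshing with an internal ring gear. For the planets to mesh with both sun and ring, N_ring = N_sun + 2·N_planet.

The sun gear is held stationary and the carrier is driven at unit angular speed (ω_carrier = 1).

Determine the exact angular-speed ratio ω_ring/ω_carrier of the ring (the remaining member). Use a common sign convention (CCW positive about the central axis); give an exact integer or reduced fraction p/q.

N_ring = 38 + 2·18 = 74
38(ω_s−ω_c) = −74(ω_r−ω_c),  ω_s=0, ω_c=1
ω_r = 1 − (38/74)(0−1) = 56/37
ω_r/ω_c = 56/37

56/37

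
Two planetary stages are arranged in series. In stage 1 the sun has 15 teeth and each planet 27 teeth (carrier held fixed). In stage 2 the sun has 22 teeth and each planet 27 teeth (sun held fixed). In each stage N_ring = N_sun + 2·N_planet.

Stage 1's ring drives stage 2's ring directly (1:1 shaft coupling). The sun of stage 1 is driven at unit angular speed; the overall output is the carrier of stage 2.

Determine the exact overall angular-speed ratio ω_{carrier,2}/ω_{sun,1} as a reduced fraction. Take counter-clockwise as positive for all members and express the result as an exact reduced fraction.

Stage 1: N_ring = 15 + 2·27 = 69
Stage 1: 15(ω_s−ω_c) = −69(ω_r−ω_c),  ω_c=0, ω_s=1
Stage 1: ω_r = 0 − (15/69)(1−0) = -5/23
  ⇒ ω_r¹/ω_s¹ = -5/23
Stage 2: N_ring = 22 + 2·27 = 76
Stage 2: 22(ω_s−ω_c) = −76(ω_r−ω_c),  ω_s=0, ω_r=1
Stage 2: 22(0−ω_c) = −76(1−ω_c)  ⇒  98ω_c = 76  ⇒  ω_c = 38/49
  ⇒ ω_c²/ω_r² = 38/49
Coupling ω_r² = ω_r¹ ⇒ overall = -5/23 × 38/49 = -190/1127

-190/1127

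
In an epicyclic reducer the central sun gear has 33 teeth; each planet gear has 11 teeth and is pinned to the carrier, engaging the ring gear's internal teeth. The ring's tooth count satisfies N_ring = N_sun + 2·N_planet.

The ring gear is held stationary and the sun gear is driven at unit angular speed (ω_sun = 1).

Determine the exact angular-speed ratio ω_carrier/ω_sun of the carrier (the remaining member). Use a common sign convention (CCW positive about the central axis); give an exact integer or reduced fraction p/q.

N_ring = 33 + 2·11 = 55
33(ω_s−ω_c) = −55(ω_r−ω_c),  ω_r=0, ω_s=1
33(1−ω_c) = −55(0−ω_c)  ⇒  88ω_c = 33  ⇒  ω_c = 3/8
ω_c/ω_s = 3/8

3/8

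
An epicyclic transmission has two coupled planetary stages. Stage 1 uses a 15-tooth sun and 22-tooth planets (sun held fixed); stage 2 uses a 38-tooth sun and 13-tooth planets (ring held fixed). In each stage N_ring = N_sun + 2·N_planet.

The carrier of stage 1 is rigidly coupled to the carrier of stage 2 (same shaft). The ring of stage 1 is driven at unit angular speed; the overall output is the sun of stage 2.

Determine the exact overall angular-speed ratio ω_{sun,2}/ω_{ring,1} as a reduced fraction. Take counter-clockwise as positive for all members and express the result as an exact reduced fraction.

3009/1406

Stage 1: N_ring = 15 + 2·22 = 59
Stage 1: 15(ω_s−ω_c) = −59(ω_r−ω_c),  ω_s=0, ω_r=1
Stage 1: 15(0−ω_c) = −59(1−ω_c)  ⇒  74ω_c = 59  ⇒  ω_c = 59/74
  ⇒ ω_c¹/ω_r¹ = 59/74
Stage 2: N_ring = 38 + 2·13 = 64
Stage 2: 38(ω_s−ω_c) = −64(ω_r−ω_c),  ω_r=0, ω_c=1
Stage 2: ω_s = 1 − (64/38)(0−1) = 51/19
  ⇒ ω_s²/ω_c² = 51/19
Coupling ω_c² = ω_c¹ ⇒ overall = 59/74 × 51/19 = 3009/1406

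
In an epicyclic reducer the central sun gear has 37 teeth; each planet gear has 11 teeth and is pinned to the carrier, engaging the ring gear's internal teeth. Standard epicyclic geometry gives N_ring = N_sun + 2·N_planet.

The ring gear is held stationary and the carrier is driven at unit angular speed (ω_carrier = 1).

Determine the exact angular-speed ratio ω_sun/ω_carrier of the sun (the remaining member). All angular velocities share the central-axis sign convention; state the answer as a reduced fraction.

96/37

N_ring = 37 + 2·11 = 59
37(ω_s−ω_c) = −59(ω_r−ω_c),  ω_r=0, ω_c=1
ω_s = 1 − (59/37)(0−1) = 96/37
ω_s/ω_c = 96/37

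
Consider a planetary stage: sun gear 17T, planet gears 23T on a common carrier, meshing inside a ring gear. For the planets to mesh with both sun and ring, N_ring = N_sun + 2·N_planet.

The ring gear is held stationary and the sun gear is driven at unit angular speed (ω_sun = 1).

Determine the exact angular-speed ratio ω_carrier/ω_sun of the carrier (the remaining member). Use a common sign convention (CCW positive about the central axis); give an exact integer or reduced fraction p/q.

N_ring = 17 + 2·23 = 63
17(ω_s−ω_c) = −63(ω_r−ω_c),  ω_r=0, ω_s=1
17(1−ω_c) = −63(0−ω_c)  ⇒  80ω_c = 17  ⇒  ω_c = 17/80
ω_c/ω_s = 17/80

17/80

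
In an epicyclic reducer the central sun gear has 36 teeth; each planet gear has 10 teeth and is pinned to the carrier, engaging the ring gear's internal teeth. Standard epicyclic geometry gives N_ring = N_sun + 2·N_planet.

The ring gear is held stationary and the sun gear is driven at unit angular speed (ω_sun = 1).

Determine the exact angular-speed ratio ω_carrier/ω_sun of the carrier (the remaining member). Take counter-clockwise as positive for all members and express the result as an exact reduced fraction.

N_ring = 36 + 2·10 = 56
36(ω_s−ω_c) = −56(ω_r−ω_c),  ω_r=0, ω_s=1
36(1−ω_c) = −56(0−ω_c)  ⇒  92ω_c = 36  ⇒  ω_c = 9/23
ω_c/ω_s = 9/23

9/23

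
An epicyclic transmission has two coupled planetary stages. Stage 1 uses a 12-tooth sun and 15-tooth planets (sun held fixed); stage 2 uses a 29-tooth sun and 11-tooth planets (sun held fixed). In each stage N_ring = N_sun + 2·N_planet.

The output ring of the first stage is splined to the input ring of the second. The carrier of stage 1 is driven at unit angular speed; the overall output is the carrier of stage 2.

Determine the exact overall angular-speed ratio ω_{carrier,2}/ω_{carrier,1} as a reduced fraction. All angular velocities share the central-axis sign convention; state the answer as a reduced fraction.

459/560

Stage 1: N_ring = 12 + 2·15 = 42
Stage 1: 12(ω_s−ω_c) = −42(ω_r−ω_c),  ω_s=0, ω_c=1
Stage 1: ω_r = 1 − (12/42)(0−1) = 9/7
  ⇒ ω_r¹/ω_c¹ = 9/7
Stage 2: N_ring = 29 + 2·11 = 51
Stage 2: 29(ω_s−ω_c) = −51(ω_r−ω_c),  ω_s=0, ω_r=1
Stage 2: 29(0−ω_c) = −51(1−ω_c)  ⇒  80ω_c = 51  ⇒  ω_c = 51/80
  ⇒ ω_c²/ω_r² = 51/80
Coupling ω_r² = ω_r¹ ⇒ overall = 9/7 × 51/80 = 459/560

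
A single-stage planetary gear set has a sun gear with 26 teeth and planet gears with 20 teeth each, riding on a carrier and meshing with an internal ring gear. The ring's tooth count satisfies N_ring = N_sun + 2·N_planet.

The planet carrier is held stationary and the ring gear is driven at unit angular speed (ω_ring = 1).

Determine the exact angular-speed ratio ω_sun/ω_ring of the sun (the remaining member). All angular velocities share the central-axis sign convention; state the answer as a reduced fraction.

-33/13

N_ring = 26 + 2·20 = 66
26(ω_s−ω_c) = −66(ω_r−ω_c),  ω_c=0, ω_r=1
ω_s = 0 − (66/26)(1−0) = -33/13
ω_s/ω_r = -33/13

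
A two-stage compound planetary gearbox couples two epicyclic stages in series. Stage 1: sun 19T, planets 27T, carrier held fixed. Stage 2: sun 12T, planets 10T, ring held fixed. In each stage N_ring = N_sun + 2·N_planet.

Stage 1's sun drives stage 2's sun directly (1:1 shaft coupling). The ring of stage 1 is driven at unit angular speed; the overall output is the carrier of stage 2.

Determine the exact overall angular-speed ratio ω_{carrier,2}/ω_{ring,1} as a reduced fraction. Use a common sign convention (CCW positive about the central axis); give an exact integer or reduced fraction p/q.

Stage 1: N_ring = 19 + 2·27 = 73
Stage 1: 19(ω_s−ω_c) = −73(ω_r−ω_c),  ω_c=0, ω_r=1
Stage 1: ω_s = 0 − (73/19)(1−0) = -73/19
  ⇒ ω_s¹/ω_r¹ = -73/19
Stage 2: N_ring = 12 + 2·10 = 32
Stage 2: 12(ω_s−ω_c) = −32(ω_r−ω_c),  ω_r=0, ω_s=1
Stage 2: 12(1−ω_c) = −32(0−ω_c)  ⇒  44ω_c = 12  ⇒  ω_c = 3/11
  ⇒ ω_c²/ω_s² = 3/11
Coupling ω_s² = ω_s¹ ⇒ overall = -73/19 × 3/11 = -219/209

-219/209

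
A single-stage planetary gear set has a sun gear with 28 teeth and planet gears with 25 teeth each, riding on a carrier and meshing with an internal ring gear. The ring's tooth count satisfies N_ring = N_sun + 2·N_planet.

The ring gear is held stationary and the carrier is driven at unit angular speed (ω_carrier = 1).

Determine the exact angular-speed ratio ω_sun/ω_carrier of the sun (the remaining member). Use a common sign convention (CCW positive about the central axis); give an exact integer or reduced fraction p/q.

N_ring = 28 + 2·25 = 78
28(ω_s−ω_c) = −78(ω_r−ω_c),  ω_r=0, ω_c=1
ω_s = 1 − (78/28)(0−1) = 53/14
ω_s/ω_c = 53/14

53/14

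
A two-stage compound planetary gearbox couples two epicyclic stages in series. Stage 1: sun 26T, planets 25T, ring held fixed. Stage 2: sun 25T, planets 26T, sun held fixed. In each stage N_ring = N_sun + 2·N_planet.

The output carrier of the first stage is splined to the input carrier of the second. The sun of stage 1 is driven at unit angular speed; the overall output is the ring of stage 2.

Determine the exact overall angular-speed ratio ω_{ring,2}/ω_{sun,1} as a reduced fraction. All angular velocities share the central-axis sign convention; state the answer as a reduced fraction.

Stage 1: N_ring = 26 + 2·25 = 76
Stage 1: 26(ω_s−ω_c) = −76(ω_r−ω_c),  ω_r=0, ω_s=1
Stage 1: 26(1−ω_c) = −76(0−ω_c)  ⇒  102ω_c = 26  ⇒  ω_c = 13/51
  ⇒ ω_c¹/ω_s¹ = 13/51
Stage 2: N_ring = 25 + 2·26 = 77
Stage 2: 25(ω_s−ω_c) = −77(ω_r−ω_c),  ω_s=0, ω_c=1
Stage 2: ω_r = 1 − (25/77)(0−1) = 102/77
  ⇒ ω_r²/ω_c² = 102/77
Coupling ω_c² = ω_c¹ ⇒ overall = 13/51 × 102/77 = 26/77

26/77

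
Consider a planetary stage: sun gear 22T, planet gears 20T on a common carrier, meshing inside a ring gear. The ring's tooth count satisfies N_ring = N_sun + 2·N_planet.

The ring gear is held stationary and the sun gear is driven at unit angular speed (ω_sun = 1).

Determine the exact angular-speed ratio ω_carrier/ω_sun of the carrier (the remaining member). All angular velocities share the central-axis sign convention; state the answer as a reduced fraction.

11/42

N_ring = 22 + 2·20 = 62
22(ω_s−ω_c) = −62(ω_r−ω_c),  ω_r=0, ω_s=1
22(1−ω_c) = −62(0−ω_c)  ⇒  84ω_c = 22  ⇒  ω_c = 11/42
ω_c/ω_s = 11/42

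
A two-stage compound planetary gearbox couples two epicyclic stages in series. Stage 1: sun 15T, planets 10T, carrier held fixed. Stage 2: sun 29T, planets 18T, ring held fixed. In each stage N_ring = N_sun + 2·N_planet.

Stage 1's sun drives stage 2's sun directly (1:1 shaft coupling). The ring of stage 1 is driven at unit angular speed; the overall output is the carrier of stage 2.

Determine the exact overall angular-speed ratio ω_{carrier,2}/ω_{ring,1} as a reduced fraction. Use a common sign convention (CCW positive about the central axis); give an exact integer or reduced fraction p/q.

-203/282

Stage 1: N_ring = 15 + 2·10 = 35
Stage 1: 15(ω_s−ω_c) = −35(ω_r−ω_c),  ω_c=0, ω_r=1
Stage 1: ω_s = 0 − (35/15)(1−0) = -7/3
  ⇒ ω_s¹/ω_r¹ = -7/3
Stage 2: N_ring = 29 + 2·18 = 65
Stage 2: 29(ω_s−ω_c) = −65(ω_r−ω_c),  ω_r=0, ω_s=1
Stage 2: 29(1−ω_c) = −65(0−ω_c)  ⇒  94ω_c = 29  ⇒  ω_c = 29/94
  ⇒ ω_c²/ω_s² = 29/94
Coupling ω_s² = ω_s¹ ⇒ overall = -7/3 × 29/94 = -203/282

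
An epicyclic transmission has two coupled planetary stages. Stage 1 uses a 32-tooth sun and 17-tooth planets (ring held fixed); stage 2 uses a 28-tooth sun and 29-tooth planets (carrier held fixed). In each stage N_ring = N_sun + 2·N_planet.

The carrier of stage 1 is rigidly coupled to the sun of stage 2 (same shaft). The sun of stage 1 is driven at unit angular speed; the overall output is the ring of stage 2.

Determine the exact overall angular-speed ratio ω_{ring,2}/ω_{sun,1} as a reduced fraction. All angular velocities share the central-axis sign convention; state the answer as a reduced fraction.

Stage 1: N_ring = 32 + 2·17 = 66
Stage 1: 32(ω_s−ω_c) = −66(ω_r−ω_c),  ω_r=0, ω_s=1
Stage 1: 32(1−ω_c) = −66(0−ω_c)  ⇒  98ω_c = 32  ⇒  ω_c = 16/49
  ⇒ ω_c¹/ω_s¹ = 16/49
Stage 2: N_ring = 28 + 2·29 = 86
Stage 2: 28(ω_s−ω_c) = −86(ω_r−ω_c),  ω_c=0, ω_s=1
Stage 2: ω_r = 0 − (28/86)(1−0) = -14/43
  ⇒ ω_r²/ω_s² = -14/43
Coupling ω_s² = ω_c¹ ⇒ overall = 16/49 × -14/43 = -32/301

-32/301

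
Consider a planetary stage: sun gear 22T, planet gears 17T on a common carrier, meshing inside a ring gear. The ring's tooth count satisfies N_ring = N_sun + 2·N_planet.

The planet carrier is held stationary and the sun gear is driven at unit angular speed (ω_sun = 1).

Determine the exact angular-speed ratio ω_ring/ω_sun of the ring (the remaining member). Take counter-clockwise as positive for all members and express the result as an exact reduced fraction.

N_ring = 22 + 2·17 = 56
22(ω_s−ω_c) = −56(ω_r−ω_c),  ω_c=0, ω_s=1
ω_r = 0 − (22/56)(1−0) = -11/28
ω_r/ω_s = -11/28

-11/28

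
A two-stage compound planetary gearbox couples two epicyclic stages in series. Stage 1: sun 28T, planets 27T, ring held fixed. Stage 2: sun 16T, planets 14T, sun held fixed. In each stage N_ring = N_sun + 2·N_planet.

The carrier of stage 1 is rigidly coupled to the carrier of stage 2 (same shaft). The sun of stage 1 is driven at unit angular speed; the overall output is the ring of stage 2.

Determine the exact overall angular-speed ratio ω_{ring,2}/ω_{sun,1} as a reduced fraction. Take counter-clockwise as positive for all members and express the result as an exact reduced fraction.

Stage 1: N_ring = 28 + 2·27 = 82
Stage 1: 28(ω_s−ω_c) = −82(ω_r−ω_c),  ω_r=0, ω_s=1
Stage 1: 28(1−ω_c) = −82(0−ω_c)  ⇒  110ω_c = 28  ⇒  ω_c = 14/55
  ⇒ ω_c¹/ω_s¹ = 14/55
Stage 2: N_ring = 16 + 2·14 = 44
Stage 2: 16(ω_s−ω_c) = −44(ω_r−ω_c),  ω_s=0, ω_c=1
Stage 2: ω_r = 1 − (16/44)(0−1) = 15/11
  ⇒ ω_r²/ω_c² = 15/11
Coupling ω_c² = ω_c¹ ⇒ overall = 14/55 × 15/11 = 42/121

42/121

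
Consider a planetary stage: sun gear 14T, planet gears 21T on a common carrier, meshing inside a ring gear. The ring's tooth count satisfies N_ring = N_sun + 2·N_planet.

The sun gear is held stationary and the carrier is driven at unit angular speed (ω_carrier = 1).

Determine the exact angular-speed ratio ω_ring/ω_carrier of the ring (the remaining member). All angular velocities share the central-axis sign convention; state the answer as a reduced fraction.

5/4

N_ring = 14 + 2·21 = 56
14(ω_s−ω_c) = −56(ω_r−ω_c),  ω_s=0, ω_c=1
ω_r = 1 − (14/56)(0−1) = 5/4
ω_r/ω_c = 5/4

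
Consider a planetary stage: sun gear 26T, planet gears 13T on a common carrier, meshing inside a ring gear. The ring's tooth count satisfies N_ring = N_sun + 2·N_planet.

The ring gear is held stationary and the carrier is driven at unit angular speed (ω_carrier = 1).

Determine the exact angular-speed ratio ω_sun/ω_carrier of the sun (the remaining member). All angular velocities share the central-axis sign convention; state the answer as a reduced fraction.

N_ring = 26 + 2·13 = 52
26(ω_s−ω_c) = −52(ω_r−ω_c),  ω_r=0, ω_c=1
ω_s = 1 − (52/26)(0−1) = 3
ω_s/ω_c = 3

3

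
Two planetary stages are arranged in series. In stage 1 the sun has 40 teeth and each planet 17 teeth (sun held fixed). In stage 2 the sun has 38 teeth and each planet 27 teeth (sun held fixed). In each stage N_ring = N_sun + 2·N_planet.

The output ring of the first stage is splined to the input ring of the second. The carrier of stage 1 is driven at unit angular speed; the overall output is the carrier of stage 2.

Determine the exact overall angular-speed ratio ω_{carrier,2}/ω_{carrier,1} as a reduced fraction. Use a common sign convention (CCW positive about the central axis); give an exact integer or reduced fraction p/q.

2622/2405

Stage 1: N_ring = 40 + 2·17 = 74
Stage 1: 40(ω_s−ω_c) = −74(ω_r−ω_c),  ω_s=0, ω_c=1
Stage 1: ω_r = 1 − (40/74)(0−1) = 57/37
  ⇒ ω_r¹/ω_c¹ = 57/37
Stage 2: N_ring = 38 + 2·27 = 92
Stage 2: 38(ω_s−ω_c) = −92(ω_r−ω_c),  ω_s=0, ω_r=1
Stage 2: 38(0−ω_c) = −92(1−ω_c)  ⇒  130ω_c = 92  ⇒  ω_c = 46/65
  ⇒ ω_c²/ω_r² = 46/65
Coupling ω_r² = ω_r¹ ⇒ overall = 57/37 × 46/65 = 2622/2405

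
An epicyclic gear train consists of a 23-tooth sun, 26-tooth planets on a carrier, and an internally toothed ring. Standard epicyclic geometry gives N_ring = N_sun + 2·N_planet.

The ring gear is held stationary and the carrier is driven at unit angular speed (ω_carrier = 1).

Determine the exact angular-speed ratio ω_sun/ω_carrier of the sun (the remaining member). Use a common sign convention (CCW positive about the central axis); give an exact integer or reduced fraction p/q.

98/23

N_ring = 23 + 2·26 = 75
23(ω_s−ω_c) = −75(ω_r−ω_c),  ω_r=0, ω_c=1
ω_s = 1 − (75/23)(0−1) = 98/23
ω_s/ω_c = 98/23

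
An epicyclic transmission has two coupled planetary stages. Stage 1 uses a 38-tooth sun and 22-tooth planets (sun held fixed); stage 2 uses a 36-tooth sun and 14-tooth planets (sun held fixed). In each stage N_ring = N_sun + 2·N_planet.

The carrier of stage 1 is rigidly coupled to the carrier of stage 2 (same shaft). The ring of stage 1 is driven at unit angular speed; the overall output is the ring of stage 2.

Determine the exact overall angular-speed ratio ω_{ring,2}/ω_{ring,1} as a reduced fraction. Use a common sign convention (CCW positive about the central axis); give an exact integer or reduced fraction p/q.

Stage 1: N_ring = 38 + 2·22 = 82
Stage 1: 38(ω_s−ω_c) = −82(ω_r−ω_c),  ω_s=0, ω_r=1
Stage 1: 38(0−ω_c) = −82(1−ω_c)  ⇒  120ω_c = 82  ⇒  ω_c = 41/60
  ⇒ ω_c¹/ω_r¹ = 41/60
Stage 2: N_ring = 36 + 2·14 = 64
Stage 2: 36(ω_s−ω_c) = −64(ω_r−ω_c),  ω_s=0, ω_c=1
Stage 2: ω_r = 1 − (36/64)(0−1) = 25/16
  ⇒ ω_r²/ω_c² = 25/16
Coupling ω_c² = ω_c¹ ⇒ overall = 41/60 × 25/16 = 205/192

205/192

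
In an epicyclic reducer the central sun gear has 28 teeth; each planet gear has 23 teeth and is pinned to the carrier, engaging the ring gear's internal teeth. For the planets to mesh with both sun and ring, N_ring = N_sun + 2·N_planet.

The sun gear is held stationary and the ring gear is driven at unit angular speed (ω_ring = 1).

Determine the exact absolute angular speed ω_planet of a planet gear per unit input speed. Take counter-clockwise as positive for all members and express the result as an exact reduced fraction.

37/23

N_ring = 28 + 2·23 = 74
28(ω_s−ω_c) = −74(ω_r−ω_c),  ω_s=0, ω_r=1
28(0−ω_c) = −74(1−ω_c)  ⇒  102ω_c = 74  ⇒  ω_c = 37/51
sun–planet: 28·(0−37/51) = −23·(ω_p−ω_c)  ⇒  ω_p−ω_c = −(28/23)·(-37/51) = 1036/1173
ω_p = 37/51 + 1036/1173 = 37/23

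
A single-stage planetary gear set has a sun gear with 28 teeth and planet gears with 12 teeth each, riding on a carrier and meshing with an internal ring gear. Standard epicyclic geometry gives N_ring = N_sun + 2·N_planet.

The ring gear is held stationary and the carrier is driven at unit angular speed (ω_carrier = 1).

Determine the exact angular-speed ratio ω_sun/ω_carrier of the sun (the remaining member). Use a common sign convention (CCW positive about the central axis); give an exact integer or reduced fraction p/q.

N_ring = 28 + 2·12 = 52
28(ω_s−ω_c) = −52(ω_r−ω_c),  ω_r=0, ω_c=1
ω_s = 1 − (52/28)(0−1) = 20/7
ω_s/ω_c = 20/7

20/7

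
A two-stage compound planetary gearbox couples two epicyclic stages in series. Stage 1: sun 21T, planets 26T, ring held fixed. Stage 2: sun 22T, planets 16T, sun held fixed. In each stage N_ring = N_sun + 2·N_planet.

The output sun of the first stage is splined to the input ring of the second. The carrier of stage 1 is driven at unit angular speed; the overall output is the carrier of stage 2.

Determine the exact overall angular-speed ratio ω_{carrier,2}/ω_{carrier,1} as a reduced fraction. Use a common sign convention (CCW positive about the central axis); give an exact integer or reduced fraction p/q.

423/133

Stage 1: N_ring = 21 + 2·26 = 73
Stage 1: 21(ω_s−ω_c) = −73(ω_r−ω_c),  ω_r=0, ω_c=1
Stage 1: ω_s = 1 − (73/21)(0−1) = 94/21
  ⇒ ω_s¹/ω_c¹ = 94/21
Stage 2: N_ring = 22 + 2·16 = 54
Stage 2: 22(ω_s−ω_c) = −54(ω_r−ω_c),  ω_s=0, ω_r=1
Stage 2: 22(0−ω_c) = −54(1−ω_c)  ⇒  76ω_c = 54  ⇒  ω_c = 27/38
  ⇒ ω_c²/ω_r² = 27/38
Coupling ω_r² = ω_s¹ ⇒ overall = 94/21 × 27/38 = 423/133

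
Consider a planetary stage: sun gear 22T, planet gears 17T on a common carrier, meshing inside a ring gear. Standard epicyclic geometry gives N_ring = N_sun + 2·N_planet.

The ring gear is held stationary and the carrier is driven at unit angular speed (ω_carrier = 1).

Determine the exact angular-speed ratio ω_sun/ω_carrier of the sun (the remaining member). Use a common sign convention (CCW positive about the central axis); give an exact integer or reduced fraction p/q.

39/11

N_ring = 22 + 2·17 = 56
22(ω_s−ω_c) = −56(ω_r−ω_c),  ω_r=0, ω_c=1
ω_s = 1 − (56/22)(0−1) = 39/11
ω_s/ω_c = 39/11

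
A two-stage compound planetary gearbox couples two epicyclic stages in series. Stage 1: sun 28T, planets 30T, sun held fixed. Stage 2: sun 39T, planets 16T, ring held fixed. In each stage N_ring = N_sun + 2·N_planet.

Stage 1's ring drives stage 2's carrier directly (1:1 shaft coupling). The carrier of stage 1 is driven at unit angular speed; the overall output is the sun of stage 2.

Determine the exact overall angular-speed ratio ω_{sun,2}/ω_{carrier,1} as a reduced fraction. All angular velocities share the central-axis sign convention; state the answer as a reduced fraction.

Stage 1: N_ring = 28 + 2·30 = 88
Stage 1: 28(ω_s−ω_c) = −88(ω_r−ω_c),  ω_s=0, ω_c=1
Stage 1: ω_r = 1 − (28/88)(0−1) = 29/22
  ⇒ ω_r¹/ω_c¹ = 29/22
Stage 2: N_ring = 39 + 2·16 = 71
Stage 2: 39(ω_s−ω_c) = −71(ω_r−ω_c),  ω_r=0, ω_c=1
Stage 2: ω_s = 1 − (71/39)(0−1) = 110/39
  ⇒ ω_s²/ω_c² = 110/39
Coupling ω_c² = ω_r¹ ⇒ overall = 29/22 × 110/39 = 145/39

145/39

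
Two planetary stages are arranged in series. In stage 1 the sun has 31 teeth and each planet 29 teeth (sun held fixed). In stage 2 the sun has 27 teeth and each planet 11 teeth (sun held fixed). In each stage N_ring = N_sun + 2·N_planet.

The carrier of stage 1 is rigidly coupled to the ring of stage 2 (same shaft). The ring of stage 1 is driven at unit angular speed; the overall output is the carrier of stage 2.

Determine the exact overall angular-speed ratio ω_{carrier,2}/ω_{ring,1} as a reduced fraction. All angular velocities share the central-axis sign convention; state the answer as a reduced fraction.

Stage 1: N_ring = 31 + 2·29 = 89
Stage 1: 31(ω_s−ω_c) = −89(ω_r−ω_c),  ω_s=0, ω_r=1
Stage 1: 31(0−ω_c) = −89(1−ω_c)  ⇒  120ω_c = 89  ⇒  ω_c = 89/120
  ⇒ ω_c¹/ω_r¹ = 89/120
Stage 2: N_ring = 27 + 2·11 = 49
Stage 2: 27(ω_s−ω_c) = −49(ω_r−ω_c),  ω_s=0, ω_r=1
Stage 2: 27(0−ω_c) = −49(1−ω_c)  ⇒  76ω_c = 49  ⇒  ω_c = 49/76
  ⇒ ω_c²/ω_r² = 49/76
Coupling ω_r² = ω_c¹ ⇒ overall = 89/120 × 49/76 = 4361/9120

4361/9120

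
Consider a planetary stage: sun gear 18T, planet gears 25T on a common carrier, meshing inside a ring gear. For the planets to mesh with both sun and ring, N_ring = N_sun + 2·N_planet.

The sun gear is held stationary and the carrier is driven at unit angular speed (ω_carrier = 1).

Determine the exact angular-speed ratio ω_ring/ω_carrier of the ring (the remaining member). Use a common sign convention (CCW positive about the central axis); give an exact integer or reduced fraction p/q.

43/34

N_ring = 18 + 2·25 = 68
18(ω_s−ω_c) = −68(ω_r−ω_c),  ω_s=0, ω_c=1
ω_r = 1 − (18/68)(0−1) = 43/34
ω_r/ω_c = 43/34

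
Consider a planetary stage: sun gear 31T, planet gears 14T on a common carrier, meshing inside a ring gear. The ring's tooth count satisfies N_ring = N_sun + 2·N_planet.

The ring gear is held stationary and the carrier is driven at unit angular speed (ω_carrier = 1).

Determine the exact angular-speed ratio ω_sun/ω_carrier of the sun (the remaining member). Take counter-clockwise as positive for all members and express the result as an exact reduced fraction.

90/31

N_ring = 31 + 2·14 = 59
31(ω_s−ω_c) = −59(ω_r−ω_c),  ω_r=0, ω_c=1
ω_s = 1 − (59/31)(0−1) = 90/31
ω_s/ω_c = 90/31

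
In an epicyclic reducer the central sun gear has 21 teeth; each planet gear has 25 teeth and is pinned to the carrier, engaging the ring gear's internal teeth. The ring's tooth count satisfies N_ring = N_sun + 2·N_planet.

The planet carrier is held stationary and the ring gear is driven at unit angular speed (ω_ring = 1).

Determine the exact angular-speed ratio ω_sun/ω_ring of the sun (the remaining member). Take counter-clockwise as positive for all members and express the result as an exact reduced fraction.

N_ring = 21 + 2·25 = 71
21(ω_s−ω_c) = −71(ω_r−ω_c),  ω_c=0, ω_r=1
ω_s = 0 − (71/21)(1−0) = -71/21
ω_s/ω_r = -71/21

-71/21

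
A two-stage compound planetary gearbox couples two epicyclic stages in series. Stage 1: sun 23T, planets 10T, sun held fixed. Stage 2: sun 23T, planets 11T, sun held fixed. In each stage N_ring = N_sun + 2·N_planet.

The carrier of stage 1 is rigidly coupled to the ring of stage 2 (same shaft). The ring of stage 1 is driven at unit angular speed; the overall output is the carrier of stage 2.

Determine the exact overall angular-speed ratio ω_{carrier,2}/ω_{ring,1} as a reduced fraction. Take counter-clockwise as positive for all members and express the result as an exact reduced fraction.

645/1496

Stage 1: N_ring = 23 + 2·10 = 43
Stage 1: 23(ω_s−ω_c) = −43(ω_r−ω_c),  ω_s=0, ω_r=1
Stage 1: 23(0−ω_c) = −43(1−ω_c)  ⇒  66ω_c = 43  ⇒  ω_c = 43/66
  ⇒ ω_c¹/ω_r¹ = 43/66
Stage 2: N_ring = 23 + 2·11 = 45
Stage 2: 23(ω_s−ω_c) = −45(ω_r−ω_c),  ω_s=0, ω_r=1
Stage 2: 23(0−ω_c) = −45(1−ω_c)  ⇒  68ω_c = 45  ⇒  ω_c = 45/68
  ⇒ ω_c²/ω_r² = 45/68
Coupling ω_r² = ω_c¹ ⇒ overall = 43/66 × 45/68 = 645/1496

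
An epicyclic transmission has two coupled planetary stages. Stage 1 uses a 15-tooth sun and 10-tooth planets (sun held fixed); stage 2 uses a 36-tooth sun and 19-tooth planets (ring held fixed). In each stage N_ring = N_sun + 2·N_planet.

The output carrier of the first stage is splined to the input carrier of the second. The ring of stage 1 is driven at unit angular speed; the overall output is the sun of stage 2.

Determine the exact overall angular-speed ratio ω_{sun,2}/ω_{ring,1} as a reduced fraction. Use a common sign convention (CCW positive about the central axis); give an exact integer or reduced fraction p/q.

77/36

Stage 1: N_ring = 15 + 2·10 = 35
Stage 1: 15(ω_s−ω_c) = −35(ω_r−ω_c),  ω_s=0, ω_r=1
Stage 1: 15(0−ω_c) = −35(1−ω_c)  ⇒  50ω_c = 35  ⇒  ω_c = 7/10
  ⇒ ω_c¹/ω_r¹ = 7/10
Stage 2: N_ring = 36 + 2·19 = 74
Stage 2: 36(ω_s−ω_c) = −74(ω_r−ω_c),  ω_r=0, ω_c=1
Stage 2: ω_s = 1 − (74/36)(0−1) = 55/18
  ⇒ ω_s²/ω_c² = 55/18
Coupling ω_c² = ω_c¹ ⇒ overall = 7/10 × 55/18 = 77/36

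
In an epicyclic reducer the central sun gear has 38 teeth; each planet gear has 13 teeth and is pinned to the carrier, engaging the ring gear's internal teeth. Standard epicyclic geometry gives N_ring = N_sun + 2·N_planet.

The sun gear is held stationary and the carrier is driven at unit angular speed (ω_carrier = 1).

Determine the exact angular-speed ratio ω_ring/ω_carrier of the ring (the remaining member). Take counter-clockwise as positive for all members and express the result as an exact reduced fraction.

N_ring = 38 + 2·13 = 64
38(ω_s−ω_c) = −64(ω_r−ω_c),  ω_s=0, ω_c=1
ω_r = 1 − (38/64)(0−1) = 51/32
ω_r/ω_c = 51/32

51/32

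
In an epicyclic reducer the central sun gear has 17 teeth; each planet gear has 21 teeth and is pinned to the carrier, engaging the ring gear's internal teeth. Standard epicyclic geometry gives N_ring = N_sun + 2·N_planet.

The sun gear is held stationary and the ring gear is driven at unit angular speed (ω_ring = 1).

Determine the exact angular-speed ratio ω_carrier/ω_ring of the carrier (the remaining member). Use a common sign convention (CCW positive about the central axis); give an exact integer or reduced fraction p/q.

59/76

N_ring = 17 + 2·21 = 59
17(ω_s−ω_c) = −59(ω_r−ω_c),  ω_s=0, ω_r=1
17(0−ω_c) = −59(1−ω_c)  ⇒  76ω_c = 59  ⇒  ω_c = 59/76
ω_c/ω_r = 59/76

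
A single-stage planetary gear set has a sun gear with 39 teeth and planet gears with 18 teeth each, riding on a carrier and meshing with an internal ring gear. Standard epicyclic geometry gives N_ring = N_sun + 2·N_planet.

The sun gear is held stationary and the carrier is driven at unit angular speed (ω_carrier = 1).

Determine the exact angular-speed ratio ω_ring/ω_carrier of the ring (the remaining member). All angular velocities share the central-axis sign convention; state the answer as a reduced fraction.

38/25

N_ring = 39 + 2·18 = 75
39(ω_s−ω_c) = −75(ω_r−ω_c),  ω_s=0, ω_c=1
ω_r = 1 − (39/75)(0−1) = 38/25
ω_r/ω_c = 38/25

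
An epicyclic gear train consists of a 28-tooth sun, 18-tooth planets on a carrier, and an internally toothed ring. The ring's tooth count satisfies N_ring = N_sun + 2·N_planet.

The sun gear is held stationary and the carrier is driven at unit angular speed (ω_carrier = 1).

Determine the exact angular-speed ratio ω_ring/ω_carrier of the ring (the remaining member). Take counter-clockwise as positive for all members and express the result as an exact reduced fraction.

N_ring = 28 + 2·18 = 64
28(ω_s−ω_c) = −64(ω_r−ω_c),  ω_s=0, ω_c=1
ω_r = 1 − (28/64)(0−1) = 23/16
ω_r/ω_c = 23/16

23/16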